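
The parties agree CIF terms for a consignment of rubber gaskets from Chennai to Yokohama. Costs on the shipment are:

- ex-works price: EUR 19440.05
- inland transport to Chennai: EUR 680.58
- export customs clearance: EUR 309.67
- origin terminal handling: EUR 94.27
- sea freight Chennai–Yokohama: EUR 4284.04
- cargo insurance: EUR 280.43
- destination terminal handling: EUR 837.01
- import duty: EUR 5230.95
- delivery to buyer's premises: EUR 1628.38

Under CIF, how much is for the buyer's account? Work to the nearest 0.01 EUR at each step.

CIF: the seller pays costs through ocean freight and marine insurance to the destination port.
Seller's account: goods 19440.05 + inland to port 680.58 + export clearance 309.67 + origin terminal 94.27 + freight 4284.04 + insurance 280.43 = 25089.04
Buyer's account: destination terminal 837.01 + duty 5230.95 + delivery 1628.38 = 7696.34

Buyer's account: EUR 7696.34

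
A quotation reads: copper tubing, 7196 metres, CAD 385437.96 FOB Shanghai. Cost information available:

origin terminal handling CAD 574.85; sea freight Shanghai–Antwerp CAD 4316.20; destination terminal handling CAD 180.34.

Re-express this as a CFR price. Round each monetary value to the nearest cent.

CFR price: CAD 389754.16

Not relevant to the conversion: origin terminal — on the seller under both FOB and CFR; already in the FOB price and stays in the CFR price. destination terminal — on the buyer under both terms; not part of either seller's price.
From FOB to CFR, the seller additionally bears: freight.
CFR price = 385437.96 + 4316.20 = 389754.16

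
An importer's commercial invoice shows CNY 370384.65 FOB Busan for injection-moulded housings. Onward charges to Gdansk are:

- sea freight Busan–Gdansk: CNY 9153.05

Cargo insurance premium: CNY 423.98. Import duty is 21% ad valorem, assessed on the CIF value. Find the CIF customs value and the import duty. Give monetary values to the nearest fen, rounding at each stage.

CIF value: CNY 379961.68; import duty: CNY 79791.95

CIF = FOB price + freight + insurance
CIF = 370384.65 + 9153.05 + 423.98 = 379961.68
Import duty = 379961.68 × 21% = 79791.95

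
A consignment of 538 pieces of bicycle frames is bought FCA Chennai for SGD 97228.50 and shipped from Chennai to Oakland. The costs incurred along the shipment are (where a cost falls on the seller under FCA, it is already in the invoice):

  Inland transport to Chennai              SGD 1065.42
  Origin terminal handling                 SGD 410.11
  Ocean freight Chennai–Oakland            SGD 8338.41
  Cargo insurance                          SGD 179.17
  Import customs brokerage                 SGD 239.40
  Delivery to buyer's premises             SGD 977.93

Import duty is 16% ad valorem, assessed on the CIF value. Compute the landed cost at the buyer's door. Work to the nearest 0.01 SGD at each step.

FCA: the seller delivers export-cleared goods to the carrier; the buyer bears costs from that point.
Already in the invoice (seller's account under FCA): inland to port — exclude.
CIF value = FCA price + origin terminal + freight + insurance = 97228.50 + 410.11 + 8338.41 + 179.17 = 106156.19
Import duty = 106156.19 × 16% = 16984.99
Buyer bears: origin terminal 410.11 + freight 8338.41 + insurance 179.17 + brokerage 239.40 + delivery 977.93 + duty 16984.99 = 27130.01
Landed cost = invoice 97228.50 + 27130.01 = 124358.51

Total landed cost: SGD 124358.51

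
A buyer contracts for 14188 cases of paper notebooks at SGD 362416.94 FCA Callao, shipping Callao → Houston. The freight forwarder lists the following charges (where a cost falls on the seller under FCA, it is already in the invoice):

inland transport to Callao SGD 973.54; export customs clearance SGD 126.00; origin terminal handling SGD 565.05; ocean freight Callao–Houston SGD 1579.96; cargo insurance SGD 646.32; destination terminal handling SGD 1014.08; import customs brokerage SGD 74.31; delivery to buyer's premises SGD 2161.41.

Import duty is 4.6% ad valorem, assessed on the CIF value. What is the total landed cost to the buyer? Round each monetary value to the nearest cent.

Total landed cost: SGD 385257.65

FCA: the seller delivers export-cleared goods to the carrier; the buyer bears costs from that point.
Already in the invoice (seller's account under FCA): inland to port, export clearance — exclude.
CIF value = FCA price + origin terminal + freight + insurance = 362416.94 + 565.05 + 1579.96 + 646.32 = 365208.27
Import duty = 365208.27 × 4.6% = 16799.58
Buyer bears: origin terminal 565.05 + freight 1579.96 + insurance 646.32 + destination terminal 1014.08 + brokerage 74.31 + delivery 2161.41 + duty 16799.58 = 22840.71
Landed cost = invoice 362416.94 + 22840.71 = 385257.65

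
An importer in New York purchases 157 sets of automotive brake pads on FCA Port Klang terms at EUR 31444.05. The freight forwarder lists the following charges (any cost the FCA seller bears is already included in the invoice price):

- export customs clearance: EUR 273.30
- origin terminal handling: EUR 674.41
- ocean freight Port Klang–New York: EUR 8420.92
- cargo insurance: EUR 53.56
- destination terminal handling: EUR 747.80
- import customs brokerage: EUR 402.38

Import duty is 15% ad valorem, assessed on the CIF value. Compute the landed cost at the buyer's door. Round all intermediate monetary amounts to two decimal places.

Total landed cost: EUR 47832.06

FCA: the seller delivers export-cleared goods to the carrier; the buyer bears costs from that point.
Already in the invoice (seller's account under FCA): export clearance — exclude.
CIF value = FCA price + origin terminal + freight + insurance = 31444.05 + 674.41 + 8420.92 + 53.56 = 40592.94
Import duty = 40592.94 × 15% = 6088.94
Buyer bears: origin terminal 674.41 + freight 8420.92 + insurance 53.56 + destination terminal 747.80 + brokerage 402.38 + duty 6088.94 = 16388.01
Landed cost = invoice 31444.05 + 16388.01 = 47832.06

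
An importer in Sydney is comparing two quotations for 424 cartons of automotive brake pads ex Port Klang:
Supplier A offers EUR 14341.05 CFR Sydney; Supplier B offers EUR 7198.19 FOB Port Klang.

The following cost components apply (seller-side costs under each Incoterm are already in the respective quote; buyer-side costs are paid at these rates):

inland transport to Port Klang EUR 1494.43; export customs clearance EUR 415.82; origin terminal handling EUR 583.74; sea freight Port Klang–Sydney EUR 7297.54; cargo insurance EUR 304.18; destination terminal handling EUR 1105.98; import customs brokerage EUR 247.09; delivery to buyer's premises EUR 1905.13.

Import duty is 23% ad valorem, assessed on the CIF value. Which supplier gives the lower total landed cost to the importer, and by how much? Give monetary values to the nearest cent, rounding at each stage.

Supplier A is cheaper by EUR 190.26

Supplier A (CFR):
CIF value = CFR price + insurance = 14341.05 + 304.18 = 14645.23
Import duty = 14645.23 × 23% = 3368.40
Buyer bears (A): 304.18 + 1105.98 + 247.09 + 1905.13 = 3562.38
Landed cost (A) = invoice 14341.05 + 3562.38 + duty 3368.40 = 21271.83
Supplier B (FOB):
CIF value = FOB price + freight + insurance = 7198.19 + 7297.54 + 304.18 = 14799.91
Import duty = 14799.91 × 23% = 3403.98
Buyer bears (B): 7297.54 + 304.18 + 1105.98 + 247.09 + 1905.13 = 10859.92
Landed cost (B) = invoice 7198.19 + 10859.92 + duty 3403.98 = 21462.09
Difference = |21271.83 − 21462.09| = 190.26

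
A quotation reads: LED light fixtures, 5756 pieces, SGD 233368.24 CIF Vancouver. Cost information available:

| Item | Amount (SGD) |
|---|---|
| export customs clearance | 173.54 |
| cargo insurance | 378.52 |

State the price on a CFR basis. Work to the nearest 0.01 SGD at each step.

CFR price: SGD 232989.72

Not relevant to the conversion: export clearance — on the seller under both CIF and CFR; already in the CIF price and stays in the CFR price.
From CIF to CFR, the seller no longer bears: insurance.
CFR price = 233368.24 − 378.52 = 232989.72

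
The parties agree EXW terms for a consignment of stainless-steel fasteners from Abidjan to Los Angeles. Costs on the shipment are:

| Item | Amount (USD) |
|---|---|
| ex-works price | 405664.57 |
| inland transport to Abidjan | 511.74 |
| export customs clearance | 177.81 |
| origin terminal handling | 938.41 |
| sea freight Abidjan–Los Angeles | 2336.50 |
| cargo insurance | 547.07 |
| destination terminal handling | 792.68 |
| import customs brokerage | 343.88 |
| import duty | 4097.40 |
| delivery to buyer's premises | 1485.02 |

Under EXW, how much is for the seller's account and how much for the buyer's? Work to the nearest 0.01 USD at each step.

EXW: the seller makes goods available at their premises; the buyer bears all onward costs.
Seller's account: goods 405664.57 = 405664.57
Buyer's account: inland to port 511.74 + export clearance 177.81 + origin terminal 938.41 + freight 2336.50 + insurance 547.07 + destination terminal 792.68 + brokerage 343.88 + duty 4097.40 + delivery 1485.02 = 11230.51

Seller: USD 405664.57; buyer: USD 11230.51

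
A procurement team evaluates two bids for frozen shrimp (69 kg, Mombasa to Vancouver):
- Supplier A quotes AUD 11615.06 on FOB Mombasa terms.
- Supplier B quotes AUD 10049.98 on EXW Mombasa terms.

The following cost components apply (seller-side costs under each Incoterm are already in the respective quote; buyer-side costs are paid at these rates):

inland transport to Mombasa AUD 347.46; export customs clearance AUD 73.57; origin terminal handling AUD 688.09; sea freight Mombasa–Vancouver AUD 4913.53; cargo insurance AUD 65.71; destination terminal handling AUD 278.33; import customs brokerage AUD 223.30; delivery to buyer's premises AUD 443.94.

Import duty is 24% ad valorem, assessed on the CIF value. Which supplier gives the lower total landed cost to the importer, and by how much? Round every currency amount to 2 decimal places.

Supplier B is cheaper by AUD 565.39

Supplier A (FOB):
CIF value = FOB price + freight + insurance = 11615.06 + 4913.53 + 65.71 = 16594.30
Import duty = 16594.30 × 24% = 3982.63
Buyer bears (A): 4913.53 + 65.71 + 278.33 + 223.30 + 443.94 = 5924.81
Landed cost (A) = invoice 11615.06 + 5924.81 + duty 3982.63 = 21522.50
Supplier B (EXW):
CIF value = EXW price + inland to port + export clearance + origin terminal + freight + insurance = 10049.98 + 347.46 + 73.57 + 688.09 + 4913.53 + 65.71 = 16138.34
Import duty = 16138.34 × 24% = 3873.20
Buyer bears (B): 347.46 + 73.57 + 688.09 + 4913.53 + 65.71 + 278.33 + 223.30 + 443.94 = 7033.93
Landed cost (B) = invoice 10049.98 + 7033.93 + duty 3873.20 = 20957.11
Difference = |21522.50 − 20957.11| = 565.39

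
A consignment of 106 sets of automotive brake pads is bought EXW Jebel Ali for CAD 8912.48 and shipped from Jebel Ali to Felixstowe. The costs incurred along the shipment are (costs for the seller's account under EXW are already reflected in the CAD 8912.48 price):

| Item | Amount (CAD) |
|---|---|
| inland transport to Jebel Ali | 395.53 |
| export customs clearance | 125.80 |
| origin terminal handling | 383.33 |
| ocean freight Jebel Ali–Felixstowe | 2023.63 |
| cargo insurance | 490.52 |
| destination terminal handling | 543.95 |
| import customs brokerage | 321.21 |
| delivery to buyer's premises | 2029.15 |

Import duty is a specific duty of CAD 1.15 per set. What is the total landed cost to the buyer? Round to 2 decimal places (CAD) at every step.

EXW: the seller makes goods available at their premises; the buyer bears all onward costs.
CIF value = EXW price + inland to port + export clearance + origin terminal + freight + insurance = 8912.48 + 395.53 + 125.80 + 383.33 + 2023.63 + 490.52 = 12331.29
Import duty = 106 × 1.15 = 121.90
Buyer bears: inland to port 395.53 + export clearance 125.80 + origin terminal 383.33 + freight 2023.63 + insurance 490.52 + destination terminal 543.95 + brokerage 321.21 + delivery 2029.15 + duty 121.90 = 6435.02
Landed cost = invoice 8912.48 + 6435.02 = 15347.50

Total landed cost: CAD 15347.50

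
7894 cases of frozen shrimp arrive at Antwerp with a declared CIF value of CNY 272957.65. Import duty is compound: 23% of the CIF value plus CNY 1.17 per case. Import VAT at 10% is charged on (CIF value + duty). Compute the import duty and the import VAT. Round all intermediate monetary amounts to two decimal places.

Ad valorem component: 272957.65 × 23% = 62780.26
Specific component: 7894 × 1.17 = 9235.98
Import duty = 62780.26 + 9235.98 = 72016.24
VAT base = CIF + duty = 272957.65 + 72016.24 = 344973.89
Import VAT = 344973.89 × 10% = 34497.39

Import duty: CNY 72016.24; import VAT: CNY 34497.39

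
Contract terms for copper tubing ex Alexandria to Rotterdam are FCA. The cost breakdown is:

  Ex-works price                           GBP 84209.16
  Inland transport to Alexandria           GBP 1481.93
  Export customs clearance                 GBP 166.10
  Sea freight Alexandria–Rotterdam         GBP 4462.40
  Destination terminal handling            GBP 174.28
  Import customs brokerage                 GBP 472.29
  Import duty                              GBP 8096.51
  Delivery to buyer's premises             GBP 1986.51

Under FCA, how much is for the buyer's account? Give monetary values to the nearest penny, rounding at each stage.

FCA: the seller delivers export-cleared goods to the carrier; the buyer bears costs from that point.
Seller's account: goods 84209.16 + inland to port 1481.93 + export clearance 166.10 = 85857.19
Buyer's account: freight 4462.40 + destination terminal 174.28 + brokerage 472.29 + duty 8096.51 + delivery 1986.51 = 15191.99

Buyer's account: GBP 15191.99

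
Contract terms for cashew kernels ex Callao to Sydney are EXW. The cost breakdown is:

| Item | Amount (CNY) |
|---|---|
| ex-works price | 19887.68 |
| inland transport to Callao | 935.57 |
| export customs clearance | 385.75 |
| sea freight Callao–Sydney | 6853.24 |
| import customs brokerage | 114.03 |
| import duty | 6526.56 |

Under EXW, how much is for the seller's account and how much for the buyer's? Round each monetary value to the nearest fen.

Seller: CNY 19887.68; buyer: CNY 14815.15

EXW: the seller makes goods available at their premises; the buyer bears all onward costs.
Seller's account: goods 19887.68 = 19887.68
Buyer's account: inland to port 935.57 + export clearance 385.75 + freight 6853.24 + brokerage 114.03 + duty 6526.56 = 14815.15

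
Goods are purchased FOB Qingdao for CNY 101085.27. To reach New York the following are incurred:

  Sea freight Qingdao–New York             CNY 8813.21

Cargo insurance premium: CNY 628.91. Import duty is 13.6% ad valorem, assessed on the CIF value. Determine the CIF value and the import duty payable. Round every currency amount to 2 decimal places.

CIF value: CNY 110527.39; import duty: CNY 15031.73

CIF = FOB price + freight + insurance
CIF = 101085.27 + 8813.21 + 628.91 = 110527.39
Import duty = 110527.39 × 13.6% = 15031.73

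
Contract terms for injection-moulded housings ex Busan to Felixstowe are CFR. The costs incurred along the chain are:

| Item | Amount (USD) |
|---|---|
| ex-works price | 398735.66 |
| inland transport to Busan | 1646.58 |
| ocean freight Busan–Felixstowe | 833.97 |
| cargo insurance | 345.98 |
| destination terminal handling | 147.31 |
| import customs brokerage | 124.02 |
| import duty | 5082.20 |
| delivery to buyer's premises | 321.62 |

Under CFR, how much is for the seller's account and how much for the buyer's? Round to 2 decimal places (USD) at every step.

Seller: USD 401216.21; buyer: USD 6021.13

CFR: the seller pays costs through ocean freight to the destination port, but not insurance.
Seller's account: goods 398735.66 + inland to port 1646.58 + freight 833.97 = 401216.21
Buyer's account: insurance 345.98 + destination terminal 147.31 + brokerage 124.02 + duty 5082.20 + delivery 321.62 = 6021.13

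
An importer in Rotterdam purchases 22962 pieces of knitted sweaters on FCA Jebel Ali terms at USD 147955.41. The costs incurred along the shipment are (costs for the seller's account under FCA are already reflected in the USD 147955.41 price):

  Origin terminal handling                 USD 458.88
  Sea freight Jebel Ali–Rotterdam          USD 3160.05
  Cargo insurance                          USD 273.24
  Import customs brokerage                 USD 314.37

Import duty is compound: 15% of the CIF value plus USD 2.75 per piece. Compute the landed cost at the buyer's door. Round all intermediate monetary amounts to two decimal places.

Total landed cost: USD 238084.59

FCA: the seller delivers export-cleared goods to the carrier; the buyer bears costs from that point.
CIF value = FCA price + origin terminal + freight + insurance = 147955.41 + 458.88 + 3160.05 + 273.24 = 151847.58
Ad valorem component: 151847.58 × 15% = 22777.14
Specific component: 22962 × 2.75 = 63145.50
Import duty = 22777.14 + 63145.50 = 85922.64
Buyer bears: origin terminal 458.88 + freight 3160.05 + insurance 273.24 + brokerage 314.37 + duty 85922.64 = 90129.18
Landed cost = invoice 147955.41 + 90129.18 = 238084.59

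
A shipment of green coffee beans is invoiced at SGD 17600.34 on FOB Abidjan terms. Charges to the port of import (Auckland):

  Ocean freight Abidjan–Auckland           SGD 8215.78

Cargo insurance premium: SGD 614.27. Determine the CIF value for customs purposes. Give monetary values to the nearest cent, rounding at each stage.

CIF value: SGD 26430.39

CIF = FOB price + freight + insurance
CIF = 17600.34 + 8215.78 + 614.27 = 26430.39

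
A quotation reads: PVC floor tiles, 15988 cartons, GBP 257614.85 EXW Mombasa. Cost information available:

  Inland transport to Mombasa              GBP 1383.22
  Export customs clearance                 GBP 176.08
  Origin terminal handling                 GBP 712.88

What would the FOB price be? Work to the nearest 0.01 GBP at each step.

From EXW to FOB, the seller additionally bears: inland to port, export clearance, origin terminal.
FOB price = 257614.85 + 1383.22 + 176.08 + 712.88 = 259887.03

FOB price: GBP 259887.03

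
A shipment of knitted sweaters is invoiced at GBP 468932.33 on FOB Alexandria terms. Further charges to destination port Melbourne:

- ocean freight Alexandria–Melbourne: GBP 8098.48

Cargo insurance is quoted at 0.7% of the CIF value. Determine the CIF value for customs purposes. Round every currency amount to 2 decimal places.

Let C be the CIF value. C = FOB price + freight + 0.7% × C
C − 0.7% × C = 468932.33 + 8098.48
0.993 × C = 477030.81
C = 477030.81 / 0.993 = 480393.56
Insurance premium = 0.7% × 480393.56 = 3362.75

CIF value: GBP 480393.56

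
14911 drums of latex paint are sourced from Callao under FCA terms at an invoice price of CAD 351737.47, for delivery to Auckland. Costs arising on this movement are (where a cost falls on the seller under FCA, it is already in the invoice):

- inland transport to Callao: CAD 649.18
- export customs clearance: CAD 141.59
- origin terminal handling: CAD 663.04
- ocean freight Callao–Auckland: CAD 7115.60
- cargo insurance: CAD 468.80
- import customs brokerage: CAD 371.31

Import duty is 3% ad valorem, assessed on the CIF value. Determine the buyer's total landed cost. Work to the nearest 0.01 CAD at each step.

Total landed cost: CAD 371155.77

FCA: the seller delivers export-cleared goods to the carrier; the buyer bears costs from that point.
Already in the invoice (seller's account under FCA): inland to port, export clearance — exclude.
CIF value = FCA price + origin terminal + freight + insurance = 351737.47 + 663.04 + 7115.60 + 468.80 = 359984.91
Import duty = 359984.91 × 3% = 10799.55
Buyer bears: origin terminal 663.04 + freight 7115.60 + insurance 468.80 + brokerage 371.31 + duty 10799.55 = 19418.30
Landed cost = invoice 351737.47 + 19418.30 = 371155.77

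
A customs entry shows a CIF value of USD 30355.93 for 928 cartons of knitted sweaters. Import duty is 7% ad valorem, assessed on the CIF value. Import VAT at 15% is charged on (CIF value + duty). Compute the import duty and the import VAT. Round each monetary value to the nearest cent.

Import duty = 30355.93 × 7% = 2124.92
VAT base = CIF + duty = 30355.93 + 2124.92 = 32480.85
Import VAT = 32480.85 × 15% = 4872.13

Import duty: USD 2124.92; import VAT: USD 4872.13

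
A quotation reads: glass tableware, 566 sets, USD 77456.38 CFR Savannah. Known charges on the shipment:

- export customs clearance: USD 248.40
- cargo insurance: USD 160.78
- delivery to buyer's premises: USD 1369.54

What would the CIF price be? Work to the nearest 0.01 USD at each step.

CIF price: USD 77617.16

Not relevant to the conversion: export clearance — on the seller under both CFR and CIF; already in the CFR price and stays in the CIF price. delivery — on the buyer under both terms; not part of either seller's price.
From CFR to CIF, the seller additionally bears: insurance.
CIF price = 77456.38 + 160.78 = 77617.16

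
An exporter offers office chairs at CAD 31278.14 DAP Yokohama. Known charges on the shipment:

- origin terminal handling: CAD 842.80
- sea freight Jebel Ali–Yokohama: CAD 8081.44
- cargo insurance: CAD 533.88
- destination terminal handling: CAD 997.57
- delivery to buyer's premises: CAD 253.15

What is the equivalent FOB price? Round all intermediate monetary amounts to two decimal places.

FOB price: CAD 21412.10

Not relevant to the conversion: origin terminal — on the seller under both DAP and FOB; already in the DAP price and stays in the FOB price.
From DAP to FOB, the seller no longer bears: freight, insurance, destination terminal, delivery.
FOB price = 31278.14 − 8081.44 − 533.88 − 997.57 − 253.15 = 21412.10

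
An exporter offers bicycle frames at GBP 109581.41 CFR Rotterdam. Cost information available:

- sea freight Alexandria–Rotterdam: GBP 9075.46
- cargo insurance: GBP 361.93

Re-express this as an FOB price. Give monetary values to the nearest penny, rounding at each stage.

Not relevant to the conversion: insurance — on the buyer under both terms; not part of either seller's price.
From CFR to FOB, the seller no longer bears: freight.
FOB price = 109581.41 − 9075.46 = 100505.95

FOB price: GBP 100505.95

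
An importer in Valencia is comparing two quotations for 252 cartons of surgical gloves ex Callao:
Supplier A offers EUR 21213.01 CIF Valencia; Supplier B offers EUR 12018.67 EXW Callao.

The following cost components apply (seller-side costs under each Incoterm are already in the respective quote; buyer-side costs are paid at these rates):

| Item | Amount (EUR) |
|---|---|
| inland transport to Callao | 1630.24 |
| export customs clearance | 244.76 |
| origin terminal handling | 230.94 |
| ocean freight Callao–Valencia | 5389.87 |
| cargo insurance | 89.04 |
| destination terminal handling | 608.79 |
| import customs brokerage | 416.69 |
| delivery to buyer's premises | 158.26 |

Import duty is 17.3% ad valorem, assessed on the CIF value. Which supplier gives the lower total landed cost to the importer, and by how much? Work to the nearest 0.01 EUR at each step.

Supplier B is cheaper by EUR 1887.93

Supplier A (CIF):
The CIF price already equals the CIF value: 21213.01
Import duty = 21213.01 × 17.3% = 3669.85
Buyer bears (A): 608.79 + 416.69 + 158.26 = 1183.74
Landed cost (A) = invoice 21213.01 + 1183.74 + duty 3669.85 = 26066.60
Supplier B (EXW):
CIF value = EXW price + inland to port + export clearance + origin terminal + freight + insurance = 12018.67 + 1630.24 + 244.76 + 230.94 + 5389.87 + 89.04 = 19603.52
Import duty = 19603.52 × 17.3% = 3391.41
Buyer bears (B): 1630.24 + 244.76 + 230.94 + 5389.87 + 89.04 + 608.79 + 416.69 + 158.26 = 8768.59
Landed cost (B) = invoice 12018.67 + 8768.59 + duty 3391.41 = 24178.67
Difference = |26066.60 − 24178.67| = 1887.93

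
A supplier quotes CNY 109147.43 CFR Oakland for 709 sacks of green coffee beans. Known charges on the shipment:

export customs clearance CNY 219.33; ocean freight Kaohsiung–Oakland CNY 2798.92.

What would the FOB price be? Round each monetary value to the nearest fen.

FOB price: CNY 106348.51

Not relevant to the conversion: export clearance — on the seller under both CFR and FOB; already in the CFR price and stays in the FOB price.
From CFR to FOB, the seller no longer bears: freight.
FOB price = 109147.43 − 2798.92 = 106348.51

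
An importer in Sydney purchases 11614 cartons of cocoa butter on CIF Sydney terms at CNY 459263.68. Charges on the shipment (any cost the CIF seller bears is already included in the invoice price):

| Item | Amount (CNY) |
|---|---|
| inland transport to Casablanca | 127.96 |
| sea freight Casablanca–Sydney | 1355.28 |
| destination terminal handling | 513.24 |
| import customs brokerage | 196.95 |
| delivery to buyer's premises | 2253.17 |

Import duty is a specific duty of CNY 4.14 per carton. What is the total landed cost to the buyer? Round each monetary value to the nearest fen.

Total landed cost: CNY 510309.00

CIF: the seller pays costs through ocean freight and marine insurance to the destination port.
Already in the invoice (seller's account under CIF): inland to port, freight — exclude.
The CIF price already equals the CIF value: 459263.68
Import duty = 11614 × 4.14 = 48081.96
Buyer bears: destination terminal 513.24 + brokerage 196.95 + delivery 2253.17 + duty 48081.96 = 51045.32
Landed cost = invoice 459263.68 + 51045.32 = 510309.00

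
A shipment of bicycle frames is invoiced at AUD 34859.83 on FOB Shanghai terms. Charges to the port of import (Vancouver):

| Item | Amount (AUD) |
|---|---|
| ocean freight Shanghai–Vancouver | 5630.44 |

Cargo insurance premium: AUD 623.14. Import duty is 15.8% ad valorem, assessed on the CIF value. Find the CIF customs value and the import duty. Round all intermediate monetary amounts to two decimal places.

CIF value: AUD 41113.41; import duty: AUD 6495.92

CIF = FOB price + freight + insurance
CIF = 34859.83 + 5630.44 + 623.14 = 41113.41
Import duty = 41113.41 × 15.8% = 6495.92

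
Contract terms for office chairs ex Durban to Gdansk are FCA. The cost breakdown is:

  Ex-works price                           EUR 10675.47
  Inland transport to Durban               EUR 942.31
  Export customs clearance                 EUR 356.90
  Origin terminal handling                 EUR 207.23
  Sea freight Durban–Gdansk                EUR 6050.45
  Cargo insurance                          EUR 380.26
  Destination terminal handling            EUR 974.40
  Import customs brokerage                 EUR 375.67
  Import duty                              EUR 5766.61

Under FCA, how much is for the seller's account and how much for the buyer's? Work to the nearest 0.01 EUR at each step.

FCA: the seller delivers export-cleared goods to the carrier; the buyer bears costs from that point.
Seller's account: goods 10675.47 + inland to port 942.31 + export clearance 356.90 = 11974.68
Buyer's account: origin terminal 207.23 + freight 6050.45 + insurance 380.26 + destination terminal 974.40 + brokerage 375.67 + duty 5766.61 = 13754.62

Seller: EUR 11974.68; buyer: EUR 13754.62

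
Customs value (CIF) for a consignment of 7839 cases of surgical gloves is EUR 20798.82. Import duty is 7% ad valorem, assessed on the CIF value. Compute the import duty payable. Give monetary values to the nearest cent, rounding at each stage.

Import duty: EUR 1455.92

Import duty = 20798.82 × 7% = 1455.92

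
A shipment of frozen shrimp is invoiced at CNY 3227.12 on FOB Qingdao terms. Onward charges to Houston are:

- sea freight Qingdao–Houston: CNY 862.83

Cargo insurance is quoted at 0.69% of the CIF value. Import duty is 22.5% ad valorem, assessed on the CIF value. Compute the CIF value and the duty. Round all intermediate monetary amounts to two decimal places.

Let C be the CIF value. C = FOB price + freight + 0.69% × C
C − 0.69% × C = 3227.12 + 862.83
0.9931 × C = 4089.95
C = 4089.95 / 0.9931 = 4118.37
Insurance premium = 0.69% × 4118.37 = 28.42
Import duty = 4118.37 × 22.5% = 926.63

CIF value: CNY 4118.37; import duty: CNY 926.63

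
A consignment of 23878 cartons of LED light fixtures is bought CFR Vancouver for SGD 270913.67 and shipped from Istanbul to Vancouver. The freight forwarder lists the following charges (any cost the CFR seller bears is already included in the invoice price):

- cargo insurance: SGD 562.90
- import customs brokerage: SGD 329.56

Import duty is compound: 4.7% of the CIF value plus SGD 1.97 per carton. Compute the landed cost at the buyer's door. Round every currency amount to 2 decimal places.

Total landed cost: SGD 331605.19

CFR: the seller pays costs through ocean freight to the destination port, but not insurance.
CIF value = CFR price + insurance = 270913.67 + 562.90 = 271476.57
Ad valorem component: 271476.57 × 4.7% = 12759.40
Specific component: 23878 × 1.97 = 47039.66
Import duty = 12759.40 + 47039.66 = 59799.06
Buyer bears: insurance 562.90 + brokerage 329.56 + duty 59799.06 = 60691.52
Landed cost = invoice 270913.67 + 60691.52 = 331605.19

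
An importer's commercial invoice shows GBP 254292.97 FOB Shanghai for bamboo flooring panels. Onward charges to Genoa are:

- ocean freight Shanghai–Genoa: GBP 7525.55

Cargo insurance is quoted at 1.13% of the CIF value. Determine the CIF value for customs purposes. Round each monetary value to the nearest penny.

CIF value: GBP 264810.88

Let C be the CIF value. C = FOB price + freight + 1.13% × C
C − 1.13% × C = 254292.97 + 7525.55
0.9887 × C = 261818.52
C = 261818.52 / 0.9887 = 264810.88
Insurance premium = 1.13% × 264810.88 = 2992.36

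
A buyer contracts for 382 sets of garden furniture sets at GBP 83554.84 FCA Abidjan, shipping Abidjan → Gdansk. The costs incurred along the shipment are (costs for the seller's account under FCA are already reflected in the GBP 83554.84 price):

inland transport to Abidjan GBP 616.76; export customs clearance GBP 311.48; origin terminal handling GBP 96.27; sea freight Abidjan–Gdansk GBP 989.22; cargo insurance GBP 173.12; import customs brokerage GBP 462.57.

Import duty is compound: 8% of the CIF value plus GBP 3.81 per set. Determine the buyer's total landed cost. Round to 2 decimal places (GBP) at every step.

Total landed cost: GBP 93516.52

FCA: the seller delivers export-cleared goods to the carrier; the buyer bears costs from that point.
Already in the invoice (seller's account under FCA): inland to port, export clearance — exclude.
CIF value = FCA price + origin terminal + freight + insurance = 83554.84 + 96.27 + 989.22 + 173.12 = 84813.45
Ad valorem component: 84813.45 × 8% = 6785.08
Specific component: 382 × 3.81 = 1455.42
Import duty = 6785.08 + 1455.42 = 8240.50
Buyer bears: origin terminal 96.27 + freight 989.22 + insurance 173.12 + brokerage 462.57 + duty 8240.50 = 9961.68
Landed cost = invoice 83554.84 + 9961.68 = 93516.52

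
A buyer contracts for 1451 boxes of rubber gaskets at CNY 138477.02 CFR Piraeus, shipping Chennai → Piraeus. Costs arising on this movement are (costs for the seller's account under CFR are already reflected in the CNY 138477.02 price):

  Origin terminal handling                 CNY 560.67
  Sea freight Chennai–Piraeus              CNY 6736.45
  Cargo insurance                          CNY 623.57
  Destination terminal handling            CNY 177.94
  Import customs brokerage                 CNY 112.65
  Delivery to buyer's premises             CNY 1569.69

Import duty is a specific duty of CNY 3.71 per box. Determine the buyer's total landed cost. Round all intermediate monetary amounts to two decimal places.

Total landed cost: CNY 146344.08

CFR: the seller pays costs through ocean freight to the destination port, but not insurance.
Already in the invoice (seller's account under CFR): origin terminal, freight — exclude.
CIF value = CFR price + insurance = 138477.02 + 623.57 = 139100.59
Import duty = 1451 × 3.71 = 5383.21
Buyer bears: insurance 623.57 + destination terminal 177.94 + brokerage 112.65 + delivery 1569.69 + duty 5383.21 = 7867.06
Landed cost = invoice 138477.02 + 7867.06 = 146344.08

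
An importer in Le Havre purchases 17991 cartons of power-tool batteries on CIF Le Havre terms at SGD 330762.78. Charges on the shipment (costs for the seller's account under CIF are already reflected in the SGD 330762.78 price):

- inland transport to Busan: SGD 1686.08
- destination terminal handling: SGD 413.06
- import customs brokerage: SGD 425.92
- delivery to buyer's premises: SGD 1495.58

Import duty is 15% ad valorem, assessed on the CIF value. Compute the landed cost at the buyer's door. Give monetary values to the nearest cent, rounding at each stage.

Total landed cost: SGD 382711.76

CIF: the seller pays costs through ocean freight and marine insurance to the destination port.
Already in the invoice (seller's account under CIF): inland to port — exclude.
The CIF price already equals the CIF value: 330762.78
Import duty = 330762.78 × 15% = 49614.42
Buyer bears: destination terminal 413.06 + brokerage 425.92 + delivery 1495.58 + duty 49614.42 = 51948.98
Landed cost = invoice 330762.78 + 51948.98 = 382711.76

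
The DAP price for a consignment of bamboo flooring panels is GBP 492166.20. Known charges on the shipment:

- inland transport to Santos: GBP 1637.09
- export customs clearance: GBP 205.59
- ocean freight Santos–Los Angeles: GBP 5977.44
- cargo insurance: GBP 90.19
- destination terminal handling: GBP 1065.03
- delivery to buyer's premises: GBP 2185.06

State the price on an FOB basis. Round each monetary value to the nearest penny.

Not relevant to the conversion: export clearance, inland to port — on the seller under both DAP and FOB; already in the DAP price and stays in the FOB price.
From DAP to FOB, the seller no longer bears: freight, insurance, destination terminal, delivery.
FOB price = 492166.20 − 5977.44 − 90.19 − 1065.03 − 2185.06 = 482848.48

FOB price: GBP 482848.48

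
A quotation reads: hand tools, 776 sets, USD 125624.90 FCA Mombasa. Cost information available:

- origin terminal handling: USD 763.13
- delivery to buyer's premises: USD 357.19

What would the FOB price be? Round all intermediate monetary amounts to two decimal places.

Not relevant to the conversion: delivery — on the buyer under both terms; not part of either seller's price.
From FCA to FOB, the seller additionally bears: origin terminal.
FOB price = 125624.90 + 763.13 = 126388.03

FOB price: USD 126388.03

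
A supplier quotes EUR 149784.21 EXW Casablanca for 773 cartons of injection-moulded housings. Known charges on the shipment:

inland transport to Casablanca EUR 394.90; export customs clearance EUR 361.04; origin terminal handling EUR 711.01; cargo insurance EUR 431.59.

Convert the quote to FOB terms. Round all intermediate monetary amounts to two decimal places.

FOB price: EUR 151251.16

Not relevant to the conversion: insurance — on the buyer under both terms; not part of either seller's price.
From EXW to FOB, the seller additionally bears: inland to port, export clearance, origin terminal.
FOB price = 149784.21 + 394.90 + 361.04 + 711.01 = 151251.16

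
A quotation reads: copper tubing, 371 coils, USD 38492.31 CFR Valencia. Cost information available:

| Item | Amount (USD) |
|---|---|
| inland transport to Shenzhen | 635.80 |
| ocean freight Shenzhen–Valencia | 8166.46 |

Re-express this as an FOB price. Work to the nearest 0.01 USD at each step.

FOB price: USD 30325.85

Not relevant to the conversion: inland to port — on the seller under both CFR and FOB; already in the CFR price and stays in the FOB price.
From CFR to FOB, the seller no longer bears: freight.
FOB price = 38492.31 − 8166.46 = 30325.85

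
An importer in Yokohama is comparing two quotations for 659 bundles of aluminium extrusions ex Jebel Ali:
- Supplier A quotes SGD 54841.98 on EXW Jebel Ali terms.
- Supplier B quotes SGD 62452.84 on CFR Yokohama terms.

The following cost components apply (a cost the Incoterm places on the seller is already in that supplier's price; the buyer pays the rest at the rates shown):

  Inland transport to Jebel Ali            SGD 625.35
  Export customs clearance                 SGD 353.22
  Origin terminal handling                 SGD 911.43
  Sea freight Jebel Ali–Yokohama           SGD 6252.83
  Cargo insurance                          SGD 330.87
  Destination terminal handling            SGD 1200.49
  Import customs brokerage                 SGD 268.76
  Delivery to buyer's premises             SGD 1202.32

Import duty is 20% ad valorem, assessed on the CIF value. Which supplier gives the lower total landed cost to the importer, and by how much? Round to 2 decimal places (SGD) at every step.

Supplier B is cheaper by SGD 638.37

Supplier A (EXW):
CIF value = EXW price + inland to port + export clearance + origin terminal + freight + insurance = 54841.98 + 625.35 + 353.22 + 911.43 + 6252.83 + 330.87 = 63315.68
Import duty = 63315.68 × 20% = 12663.14
Buyer bears (A): 625.35 + 353.22 + 911.43 + 6252.83 + 330.87 + 1200.49 + 268.76 + 1202.32 = 11145.27
Landed cost (A) = invoice 54841.98 + 11145.27 + duty 12663.14 = 78650.39
Supplier B (CFR):
CIF value = CFR price + insurance = 62452.84 + 330.87 = 62783.71
Import duty = 62783.71 × 20% = 12556.74
Buyer bears (B): 330.87 + 1200.49 + 268.76 + 1202.32 = 3002.44
Landed cost (B) = invoice 62452.84 + 3002.44 + duty 12556.74 = 78012.02
Difference = |78650.39 − 78012.02| = 638.37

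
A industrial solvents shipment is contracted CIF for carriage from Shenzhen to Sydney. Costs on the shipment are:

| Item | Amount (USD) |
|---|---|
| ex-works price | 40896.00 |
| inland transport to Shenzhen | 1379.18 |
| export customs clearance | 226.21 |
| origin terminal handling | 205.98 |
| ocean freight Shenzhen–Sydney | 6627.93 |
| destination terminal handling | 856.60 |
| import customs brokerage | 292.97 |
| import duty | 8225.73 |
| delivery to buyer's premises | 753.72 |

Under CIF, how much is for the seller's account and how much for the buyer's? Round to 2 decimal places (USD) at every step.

Seller: USD 49335.30; buyer: USD 10129.02

CIF: the seller pays costs through ocean freight and marine insurance to the destination port.
Seller's account: goods 40896.00 + inland to port 1379.18 + export clearance 226.21 + origin terminal 205.98 + freight 6627.93 = 49335.30
Buyer's account: destination terminal 856.60 + brokerage 292.97 + duty 8225.73 + delivery 753.72 = 10129.02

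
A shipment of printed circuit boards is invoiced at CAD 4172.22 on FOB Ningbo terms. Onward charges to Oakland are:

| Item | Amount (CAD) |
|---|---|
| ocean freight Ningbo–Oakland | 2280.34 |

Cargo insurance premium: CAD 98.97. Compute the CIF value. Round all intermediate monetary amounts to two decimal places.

CIF value: CAD 6551.53

CIF = FOB price + freight + insurance
CIF = 4172.22 + 2280.34 + 98.97 = 6551.53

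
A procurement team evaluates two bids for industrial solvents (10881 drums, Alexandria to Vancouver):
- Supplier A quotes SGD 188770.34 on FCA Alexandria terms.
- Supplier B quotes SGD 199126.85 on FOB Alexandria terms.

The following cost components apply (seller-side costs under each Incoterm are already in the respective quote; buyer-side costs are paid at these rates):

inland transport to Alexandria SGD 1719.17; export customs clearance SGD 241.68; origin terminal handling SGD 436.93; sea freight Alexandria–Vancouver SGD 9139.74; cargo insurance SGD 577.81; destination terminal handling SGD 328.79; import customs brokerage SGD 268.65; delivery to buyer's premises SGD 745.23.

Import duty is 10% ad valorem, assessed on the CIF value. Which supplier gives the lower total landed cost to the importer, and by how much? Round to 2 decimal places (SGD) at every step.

Supplier A (FCA):
CIF value = FCA price + origin terminal + freight + insurance = 188770.34 + 436.93 + 9139.74 + 577.81 = 198924.82
Import duty = 198924.82 × 10% = 19892.48
Buyer bears (A): 436.93 + 9139.74 + 577.81 + 328.79 + 268.65 + 745.23 = 11497.15
Landed cost (A) = invoice 188770.34 + 11497.15 + duty 19892.48 = 220159.97
Supplier B (FOB):
CIF value = FOB price + freight + insurance = 199126.85 + 9139.74 + 577.81 = 208844.40
Import duty = 208844.40 × 10% = 20884.44
Buyer bears (B): 9139.74 + 577.81 + 328.79 + 268.65 + 745.23 = 11060.22
Landed cost (B) = invoice 199126.85 + 11060.22 + duty 20884.44 = 231071.51
Difference = |220159.97 − 231071.51| = 10911.54

Supplier A is cheaper by SGD 10911.54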